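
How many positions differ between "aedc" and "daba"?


Comparing "aedc" and "daba" position by position:
  Position 0: 'a' vs 'd' => DIFFER
  Position 1: 'e' vs 'a' => DIFFER
  Position 2: 'd' vs 'b' => DIFFER
  Position 3: 'c' vs 'a' => DIFFER
Positions that differ: 4

4


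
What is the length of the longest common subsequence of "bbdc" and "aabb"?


LCS of "bbdc" and "aabb"
DP table:
           a    a    b    b
      0    0    0    0    0
  b   0    0    0    1    1
  b   0    0    0    1    2
  d   0    0    0    1    2
  c   0    0    0    1    2
LCS length = dp[4][4] = 2

2


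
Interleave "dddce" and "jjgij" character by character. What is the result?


Interleaving "dddce" and "jjgij":
  Position 0: 'd' from first, 'j' from second => "dj"
  Position 1: 'd' from first, 'j' from second => "dj"
  Position 2: 'd' from first, 'g' from second => "dg"
  Position 3: 'c' from first, 'i' from second => "ci"
  Position 4: 'e' from first, 'j' from second => "ej"
Result: djdjdgciej

djdjdgciej


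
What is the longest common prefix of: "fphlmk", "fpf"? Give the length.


Words: fphlmk, fpf
  Position 0: all 'f' => match
  Position 1: all 'p' => match
  Position 2: ('h', 'f') => mismatch, stop
LCP = "fp" (length 2)

2


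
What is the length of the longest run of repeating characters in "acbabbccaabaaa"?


Input: "acbabbccaabaaa"
Scanning for longest run:
  Position 1 ('c'): new char, reset run to 1
  Position 2 ('b'): new char, reset run to 1
  Position 3 ('a'): new char, reset run to 1
  Position 4 ('b'): new char, reset run to 1
  Position 5 ('b'): continues run of 'b', length=2
  Position 6 ('c'): new char, reset run to 1
  Position 7 ('c'): continues run of 'c', length=2
  Position 8 ('a'): new char, reset run to 1
  Position 9 ('a'): continues run of 'a', length=2
  Position 10 ('b'): new char, reset run to 1
  Position 11 ('a'): new char, reset run to 1
  Position 12 ('a'): continues run of 'a', length=2
  Position 13 ('a'): continues run of 'a', length=3
Longest run: 'a' with length 3

3


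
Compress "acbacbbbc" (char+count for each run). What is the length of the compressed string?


Input: acbacbbbc
Runs:
  'a' x 1 => "a1"
  'c' x 1 => "c1"
  'b' x 1 => "b1"
  'a' x 1 => "a1"
  'c' x 1 => "c1"
  'b' x 3 => "b3"
  'c' x 1 => "c1"
Compressed: "a1c1b1a1c1b3c1"
Compressed length: 14

14


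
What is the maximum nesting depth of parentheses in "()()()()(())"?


Input: "()()()()(())"
Tracking depth:
  Position 0 '(': depth becomes 1
  Position 1 ')': depth becomes 0
  Position 2 '(': depth becomes 1
  Position 3 ')': depth becomes 0
  Position 4 '(': depth becomes 1
  Position 5 ')': depth becomes 0
  Position 6 '(': depth becomes 1
  Position 7 ')': depth becomes 0
  Position 8 '(': depth becomes 1
  Position 9 '(': depth becomes 2
  Position 10 ')': depth becomes 1
  Position 11 ')': depth becomes 0
Maximum depth reached: 2

2


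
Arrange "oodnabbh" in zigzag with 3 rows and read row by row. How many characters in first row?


Zigzag "oodnabbh" into 3 rows:
Placing characters:
  'o' => row 0
  'o' => row 1
  'd' => row 2
  'n' => row 1
  'a' => row 0
  'b' => row 1
  'b' => row 2
  'h' => row 1
Rows:
  Row 0: "oa"
  Row 1: "onbh"
  Row 2: "db"
First row length: 2

2


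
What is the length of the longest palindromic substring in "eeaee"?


Input: "eeaee"
Checking substrings for palindromes:
  [0:5] "eeaee" (len 5) => palindrome
  [1:4] "eae" (len 3) => palindrome
  [0:2] "ee" (len 2) => palindrome
  [3:5] "ee" (len 2) => palindrome
Longest palindromic substring: "eeaee" with length 5

5


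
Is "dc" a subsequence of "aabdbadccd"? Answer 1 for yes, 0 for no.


Check if "dc" is a subsequence of "aabdbadccd"
Greedy scan:
  Position 0 ('a'): no match needed
  Position 1 ('a'): no match needed
  Position 2 ('b'): no match needed
  Position 3 ('d'): matches sub[0] = 'd'
  Position 4 ('b'): no match needed
  Position 5 ('a'): no match needed
  Position 6 ('d'): no match needed
  Position 7 ('c'): matches sub[1] = 'c'
  Position 8 ('c'): no match needed
  Position 9 ('d'): no match needed
All 2 characters matched => is a subsequence

1


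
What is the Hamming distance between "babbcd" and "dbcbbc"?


Comparing "babbcd" and "dbcbbc" position by position:
  Position 0: 'b' vs 'd' => differ
  Position 1: 'a' vs 'b' => differ
  Position 2: 'b' vs 'c' => differ
  Position 3: 'b' vs 'b' => same
  Position 4: 'c' vs 'b' => differ
  Position 5: 'd' vs 'c' => differ
Total differences (Hamming distance): 5

5


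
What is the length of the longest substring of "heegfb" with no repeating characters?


Input: "heegfb"
Sliding window (track last position of each char):
  Position 0 ('h'): window [0,0] length 1 -- new best
  Position 1 ('e'): window [0,1] length 2 -- new best
  Position 2 ('e'): repeat (last at 1), move window start to 2
  Position 2 ('e'): window [2,2] length 1
  Position 3 ('g'): window [2,3] length 2
  Position 4 ('f'): window [2,4] length 3 -- new best
  Position 5 ('b'): window [2,5] length 4 -- new best
Longest substring with no repeats: "egfb" with length 4

4


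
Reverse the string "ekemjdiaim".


Input: ekemjdiaim
Reading characters right to left:
  Position 9: 'm'
  Position 8: 'i'
  Position 7: 'a'
  Position 6: 'i'
  Position 5: 'd'
  Position 4: 'j'
  Position 3: 'm'
  Position 2: 'e'
  Position 1: 'k'
  Position 0: 'e'
Reversed: miaidjmeke

miaidjmeke


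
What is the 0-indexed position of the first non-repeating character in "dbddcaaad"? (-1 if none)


Input: dbddcaaad
Character frequencies:
  'a': 3
  'b': 1
  'c': 1
  'd': 4
Scanning left to right for freq == 1:
  Position 0 ('d'): freq=4, skip
  Position 1 ('b'): unique! => answer = 1

1


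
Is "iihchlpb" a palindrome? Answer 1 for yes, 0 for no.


Input: iihchlpb
Reversed: bplhchii
  Compare pos 0 ('i') with pos 7 ('b'): MISMATCH
  Compare pos 1 ('i') with pos 6 ('p'): MISMATCH
  Compare pos 2 ('h') with pos 5 ('l'): MISMATCH
  Compare pos 3 ('c') with pos 4 ('h'): MISMATCH
Result: not a palindrome

0


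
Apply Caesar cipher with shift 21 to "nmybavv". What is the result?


Caesar cipher: shift "nmybavv" by 21
  'n' (pos 13) + 21 = pos 8 = 'i'
  'm' (pos 12) + 21 = pos 7 = 'h'
  'y' (pos 24) + 21 = pos 19 = 't'
  'b' (pos 1) + 21 = pos 22 = 'w'
  'a' (pos 0) + 21 = pos 21 = 'v'
  'v' (pos 21) + 21 = pos 16 = 'q'
  'v' (pos 21) + 21 = pos 16 = 'q'
Result: ihtwvqq

ihtwvqq


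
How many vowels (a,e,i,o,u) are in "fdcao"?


Input: fdcao
Checking each character:
  'f' at position 0: consonant
  'd' at position 1: consonant
  'c' at position 2: consonant
  'a' at position 3: vowel (running total: 1)
  'o' at position 4: vowel (running total: 2)
Total vowels: 2

2


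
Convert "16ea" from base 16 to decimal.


Input: "16ea" in base 16
Positional expansion:
  Digit '1' (value 1) x 16^3 = 4096
  Digit '6' (value 6) x 16^2 = 1536
  Digit 'e' (value 14) x 16^1 = 224
  Digit 'a' (value 10) x 16^0 = 10
Sum = 5866

5866


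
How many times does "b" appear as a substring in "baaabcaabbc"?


Searching for "b" in "baaabcaabbc"
Scanning each position:
  Position 0: "b" => MATCH
  Position 1: "a" => no
  Position 2: "a" => no
  Position 3: "a" => no
  Position 4: "b" => MATCH
  Position 5: "c" => no
  Position 6: "a" => no
  Position 7: "a" => no
  Position 8: "b" => MATCH
  Position 9: "b" => MATCH
  Position 10: "c" => no
Total occurrences: 4

4


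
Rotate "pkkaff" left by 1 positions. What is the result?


Input: "pkkaff", rotate left by 1
First 1 characters: "p"
Remaining characters: "kkaff"
Concatenate remaining + first: "kkaff" + "p" = "kkaffp"

kkaffp


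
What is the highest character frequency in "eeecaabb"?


Input: eeecaabb
Character counts:
  'a': 2
  'b': 2
  'c': 1
  'e': 3
Maximum frequency: 3

3


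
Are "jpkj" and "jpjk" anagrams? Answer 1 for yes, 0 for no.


Strings: "jpkj", "jpjk"
Sorted first:  jjkp
Sorted second: jjkp
Sorted forms match => anagrams

1


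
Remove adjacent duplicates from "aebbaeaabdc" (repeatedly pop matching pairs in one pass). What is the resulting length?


Input: aebbaeaabdc
Stack-based adjacent duplicate removal:
  Read 'a': push. Stack: a
  Read 'e': push. Stack: ae
  Read 'b': push. Stack: aeb
  Read 'b': matches stack top 'b' => pop. Stack: ae
  Read 'a': push. Stack: aea
  Read 'e': push. Stack: aeae
  Read 'a': push. Stack: aeaea
  Read 'a': matches stack top 'a' => pop. Stack: aeae
  Read 'b': push. Stack: aeaeb
  Read 'd': push. Stack: aeaebd
  Read 'c': push. Stack: aeaebdc
Final stack: "aeaebdc" (length 7)

7


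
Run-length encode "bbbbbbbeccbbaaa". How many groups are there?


Input: bbbbbbbeccbbaaa
Scanning for consecutive runs:
  Group 1: 'b' x 7 (positions 0-6)
  Group 2: 'e' x 1 (positions 7-7)
  Group 3: 'c' x 2 (positions 8-9)
  Group 4: 'b' x 2 (positions 10-11)
  Group 5: 'a' x 3 (positions 12-14)
Total groups: 5

5


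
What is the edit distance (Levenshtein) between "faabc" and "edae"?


Computing edit distance: "faabc" -> "edae"
DP table:
           e    d    a    e
      0    1    2    3    4
  f   1    1    2    3    4
  a   2    2    2    2    3
  a   3    3    3    2    3
  b   4    4    4    3    3
  c   5    5    5    4    4
Edit distance = dp[5][4] = 4

4


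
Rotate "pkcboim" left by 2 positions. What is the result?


Input: "pkcboim", rotate left by 2
First 2 characters: "pk"
Remaining characters: "cboim"
Concatenate remaining + first: "cboim" + "pk" = "cboimpk"

cboimpk


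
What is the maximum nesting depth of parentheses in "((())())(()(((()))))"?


Input: "((())())(()(((()))))"
Tracking depth:
  Position 0 '(': depth becomes 1
  Position 1 '(': depth becomes 2
  Position 2 '(': depth becomes 3
  Position 3 ')': depth becomes 2
  Position 4 ')': depth becomes 1
  Position 5 '(': depth becomes 2
  Position 6 ')': depth becomes 1
  Position 7 ')': depth becomes 0
  Position 8 '(': depth becomes 1
  Position 9 '(': depth becomes 2
  Position 10 ')': depth becomes 1
  Position 11 '(': depth becomes 2
  Position 12 '(': depth becomes 3
  Position 13 '(': depth becomes 4
  Position 14 '(': depth becomes 5
  Position 15 ')': depth becomes 4
  Position 16 ')': depth becomes 3
  Position 17 ')': depth becomes 2
  Position 18 ')': depth becomes 1
  Position 19 ')': depth becomes 0
Maximum depth reached: 5

5


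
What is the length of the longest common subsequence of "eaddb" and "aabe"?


LCS of "eaddb" and "aabe"
DP table:
           a    a    b    e
      0    0    0    0    0
  e   0    0    0    0    1
  a   0    1    1    1    1
  d   0    1    1    1    1
  d   0    1    1    1    1
  b   0    1    1    2    2
LCS length = dp[5][4] = 2

2


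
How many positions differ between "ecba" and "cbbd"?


Comparing "ecba" and "cbbd" position by position:
  Position 0: 'e' vs 'c' => DIFFER
  Position 1: 'c' vs 'b' => DIFFER
  Position 2: 'b' vs 'b' => same
  Position 3: 'a' vs 'd' => DIFFER
Positions that differ: 3

3


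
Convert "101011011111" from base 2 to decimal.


Input: "101011011111" in base 2
Positional expansion:
  Digit '1' (value 1) x 2^11 = 2048
  Digit '0' (value 0) x 2^10 = 0
  Digit '1' (value 1) x 2^9 = 512
  Digit '0' (value 0) x 2^8 = 0
  Digit '1' (value 1) x 2^7 = 128
  Digit '1' (value 1) x 2^6 = 64
  Digit '0' (value 0) x 2^5 = 0
  Digit '1' (value 1) x 2^4 = 16
  Digit '1' (value 1) x 2^3 = 8
  Digit '1' (value 1) x 2^2 = 4
  Digit '1' (value 1) x 2^1 = 2
  Digit '1' (value 1) x 2^0 = 1
Sum = 2783

2783


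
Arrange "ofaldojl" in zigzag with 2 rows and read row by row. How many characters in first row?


Zigzag "ofaldojl" into 2 rows:
Placing characters:
  'o' => row 0
  'f' => row 1
  'a' => row 0
  'l' => row 1
  'd' => row 0
  'o' => row 1
  'j' => row 0
  'l' => row 1
Rows:
  Row 0: "oadj"
  Row 1: "flol"
First row length: 4

4


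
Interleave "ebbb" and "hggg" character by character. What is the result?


Interleaving "ebbb" and "hggg":
  Position 0: 'e' from first, 'h' from second => "eh"
  Position 1: 'b' from first, 'g' from second => "bg"
  Position 2: 'b' from first, 'g' from second => "bg"
  Position 3: 'b' from first, 'g' from second => "bg"
Result: ehbgbgbg

ehbgbgbg


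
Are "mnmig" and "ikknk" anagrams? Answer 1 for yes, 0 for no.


Strings: "mnmig", "ikknk"
Sorted first:  gimmn
Sorted second: ikkkn
Differ at position 0: 'g' vs 'i' => not anagrams

0


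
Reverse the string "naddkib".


Input: naddkib
Reading characters right to left:
  Position 6: 'b'
  Position 5: 'i'
  Position 4: 'k'
  Position 3: 'd'
  Position 2: 'd'
  Position 1: 'a'
  Position 0: 'n'
Reversed: bikddan

bikddan


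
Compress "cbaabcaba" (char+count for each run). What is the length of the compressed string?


Input: cbaabcaba
Runs:
  'c' x 1 => "c1"
  'b' x 1 => "b1"
  'a' x 2 => "a2"
  'b' x 1 => "b1"
  'c' x 1 => "c1"
  'a' x 1 => "a1"
  'b' x 1 => "b1"
  'a' x 1 => "a1"
Compressed: "c1b1a2b1c1a1b1a1"
Compressed length: 16

16


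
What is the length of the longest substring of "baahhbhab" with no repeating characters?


Input: "baahhbhab"
Sliding window (track last position of each char):
  Position 0 ('b'): window [0,0] length 1 -- new best
  Position 1 ('a'): window [0,1] length 2 -- new best
  Position 2 ('a'): repeat (last at 1), move window start to 2
  Position 2 ('a'): window [2,2] length 1
  Position 3 ('h'): window [2,3] length 2
  Position 4 ('h'): repeat (last at 3), move window start to 4
  Position 4 ('h'): window [4,4] length 1
  Position 5 ('b'): window [4,5] length 2
  Position 6 ('h'): repeat (last at 4), move window start to 5
  Position 6 ('h'): window [5,6] length 2
  Position 7 ('a'): window [5,7] length 3 -- new best
  Position 8 ('b'): repeat (last at 5), move window start to 6
  Position 8 ('b'): window [6,8] length 3
Longest substring with no repeats: "bha" with length 3

3


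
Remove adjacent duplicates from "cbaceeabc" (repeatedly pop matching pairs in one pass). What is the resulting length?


Input: cbaceeabc
Stack-based adjacent duplicate removal:
  Read 'c': push. Stack: c
  Read 'b': push. Stack: cb
  Read 'a': push. Stack: cba
  Read 'c': push. Stack: cbac
  Read 'e': push. Stack: cbace
  Read 'e': matches stack top 'e' => pop. Stack: cbac
  Read 'a': push. Stack: cbaca
  Read 'b': push. Stack: cbacab
  Read 'c': push. Stack: cbacabc
Final stack: "cbacabc" (length 7)

7


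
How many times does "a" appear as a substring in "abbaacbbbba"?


Searching for "a" in "abbaacbbbba"
Scanning each position:
  Position 0: "a" => MATCH
  Position 1: "b" => no
  Position 2: "b" => no
  Position 3: "a" => MATCH
  Position 4: "a" => MATCH
  Position 5: "c" => no
  Position 6: "b" => no
  Position 7: "b" => no
  Position 8: "b" => no
  Position 9: "b" => no
  Position 10: "a" => MATCH
Total occurrences: 4

4


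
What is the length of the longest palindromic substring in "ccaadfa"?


Input: "ccaadfa"
Checking substrings for palindromes:
  [0:2] "cc" (len 2) => palindrome
  [2:4] "aa" (len 2) => palindrome
Longest palindromic substring: "cc" with length 2

2


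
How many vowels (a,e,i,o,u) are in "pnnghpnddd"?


Input: pnnghpnddd
Checking each character:
  'p' at position 0: consonant
  'n' at position 1: consonant
  'n' at position 2: consonant
  'g' at position 3: consonant
  'h' at position 4: consonant
  'p' at position 5: consonant
  'n' at position 6: consonant
  'd' at position 7: consonant
  'd' at position 8: consonant
  'd' at position 9: consonant
Total vowels: 0

0


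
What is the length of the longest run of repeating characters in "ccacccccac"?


Input: "ccacccccac"
Scanning for longest run:
  Position 1 ('c'): continues run of 'c', length=2
  Position 2 ('a'): new char, reset run to 1
  Position 3 ('c'): new char, reset run to 1
  Position 4 ('c'): continues run of 'c', length=2
  Position 5 ('c'): continues run of 'c', length=3
  Position 6 ('c'): continues run of 'c', length=4
  Position 7 ('c'): continues run of 'c', length=5
  Position 8 ('a'): new char, reset run to 1
  Position 9 ('c'): new char, reset run to 1
Longest run: 'c' with length 5

5


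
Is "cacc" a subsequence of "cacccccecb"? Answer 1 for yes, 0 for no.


Check if "cacc" is a subsequence of "cacccccecb"
Greedy scan:
  Position 0 ('c'): matches sub[0] = 'c'
  Position 1 ('a'): matches sub[1] = 'a'
  Position 2 ('c'): matches sub[2] = 'c'
  Position 3 ('c'): matches sub[3] = 'c'
  Position 4 ('c'): no match needed
  Position 5 ('c'): no match needed
  Position 6 ('c'): no match needed
  Position 7 ('e'): no match needed
  Position 8 ('c'): no match needed
  Position 9 ('b'): no match needed
All 4 characters matched => is a subsequence

1


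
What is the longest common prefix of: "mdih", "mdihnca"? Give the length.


Words: mdih, mdihnca
  Position 0: all 'm' => match
  Position 1: all 'd' => match
  Position 2: all 'i' => match
  Position 3: all 'h' => match
LCP = "mdih" (length 4)

4


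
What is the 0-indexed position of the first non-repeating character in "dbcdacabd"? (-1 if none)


Input: dbcdacabd
Character frequencies:
  'a': 2
  'b': 2
  'c': 2
  'd': 3
Scanning left to right for freq == 1:
  Position 0 ('d'): freq=3, skip
  Position 1 ('b'): freq=2, skip
  Position 2 ('c'): freq=2, skip
  Position 3 ('d'): freq=3, skip
  Position 4 ('a'): freq=2, skip
  Position 5 ('c'): freq=2, skip
  Position 6 ('a'): freq=2, skip
  Position 7 ('b'): freq=2, skip
  Position 8 ('d'): freq=3, skip
  No unique character found => answer = -1

-1


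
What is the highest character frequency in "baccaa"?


Input: baccaa
Character counts:
  'a': 3
  'b': 1
  'c': 2
Maximum frequency: 3

3


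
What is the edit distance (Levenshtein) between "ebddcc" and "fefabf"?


Computing edit distance: "ebddcc" -> "fefabf"
DP table:
           f    e    f    a    b    f
      0    1    2    3    4    5    6
  e   1    1    1    2    3    4    5
  b   2    2    2    2    3    3    4
  d   3    3    3    3    3    4    4
  d   4    4    4    4    4    4    5
  c   5    5    5    5    5    5    5
  c   6    6    6    6    6    6    6
Edit distance = dp[6][6] = 6

6


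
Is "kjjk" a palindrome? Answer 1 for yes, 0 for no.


Input: kjjk
Reversed: kjjk
  Compare pos 0 ('k') with pos 3 ('k'): match
  Compare pos 1 ('j') with pos 2 ('j'): match
Result: palindrome

1


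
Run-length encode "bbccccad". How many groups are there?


Input: bbccccad
Scanning for consecutive runs:
  Group 1: 'b' x 2 (positions 0-1)
  Group 2: 'c' x 4 (positions 2-5)
  Group 3: 'a' x 1 (positions 6-6)
  Group 4: 'd' x 1 (positions 7-7)
Total groups: 4

4


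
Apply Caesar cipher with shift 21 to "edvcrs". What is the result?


Caesar cipher: shift "edvcrs" by 21
  'e' (pos 4) + 21 = pos 25 = 'z'
  'd' (pos 3) + 21 = pos 24 = 'y'
  'v' (pos 21) + 21 = pos 16 = 'q'
  'c' (pos 2) + 21 = pos 23 = 'x'
  'r' (pos 17) + 21 = pos 12 = 'm'
  's' (pos 18) + 21 = pos 13 = 'n'
Result: zyqxmn

zyqxmn


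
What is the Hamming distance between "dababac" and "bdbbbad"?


Comparing "dababac" and "bdbbbad" position by position:
  Position 0: 'd' vs 'b' => differ
  Position 1: 'a' vs 'd' => differ
  Position 2: 'b' vs 'b' => same
  Position 3: 'a' vs 'b' => differ
  Position 4: 'b' vs 'b' => same
  Position 5: 'a' vs 'a' => same
  Position 6: 'c' vs 'd' => differ
Total differences (Hamming distance): 4

4


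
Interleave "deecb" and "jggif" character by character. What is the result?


Interleaving "deecb" and "jggif":
  Position 0: 'd' from first, 'j' from second => "dj"
  Position 1: 'e' from first, 'g' from second => "eg"
  Position 2: 'e' from first, 'g' from second => "eg"
  Position 3: 'c' from first, 'i' from second => "ci"
  Position 4: 'b' from first, 'f' from second => "bf"
Result: djegegcibf

djegegcibf


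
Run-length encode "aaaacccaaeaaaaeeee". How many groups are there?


Input: aaaacccaaeaaaaeeee
Scanning for consecutive runs:
  Group 1: 'a' x 4 (positions 0-3)
  Group 2: 'c' x 3 (positions 4-6)
  Group 3: 'a' x 2 (positions 7-8)
  Group 4: 'e' x 1 (positions 9-9)
  Group 5: 'a' x 4 (positions 10-13)
  Group 6: 'e' x 4 (positions 14-17)
Total groups: 6

6


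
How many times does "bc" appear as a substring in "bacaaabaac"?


Searching for "bc" in "bacaaabaac"
Scanning each position:
  Position 0: "ba" => no
  Position 1: "ac" => no
  Position 2: "ca" => no
  Position 3: "aa" => no
  Position 4: "aa" => no
  Position 5: "ab" => no
  Position 6: "ba" => no
  Position 7: "aa" => no
  Position 8: "ac" => no
Total occurrences: 0

0


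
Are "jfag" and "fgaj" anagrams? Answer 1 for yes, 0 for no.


Strings: "jfag", "fgaj"
Sorted first:  afgj
Sorted second: afgj
Sorted forms match => anagrams

1


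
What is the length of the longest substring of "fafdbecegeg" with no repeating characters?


Input: "fafdbecegeg"
Sliding window (track last position of each char):
  Position 0 ('f'): window [0,0] length 1 -- new best
  Position 1 ('a'): window [0,1] length 2 -- new best
  Position 2 ('f'): repeat (last at 0), move window start to 1
  Position 2 ('f'): window [1,2] length 2
  Position 3 ('d'): window [1,3] length 3 -- new best
  Position 4 ('b'): window [1,4] length 4 -- new best
  Position 5 ('e'): window [1,5] length 5 -- new best
  Position 6 ('c'): window [1,6] length 6 -- new best
  Position 7 ('e'): repeat (last at 5), move window start to 6
  Position 7 ('e'): window [6,7] length 2
  Position 8 ('g'): window [6,8] length 3
  Position 9 ('e'): repeat (last at 7), move window start to 8
  Position 9 ('e'): window [8,9] length 2
  Position 10 ('g'): repeat (last at 8), move window start to 9
  Position 10 ('g'): window [9,10] length 2
Longest substring with no repeats: "afdbec" with length 6

6


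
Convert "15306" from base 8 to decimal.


Input: "15306" in base 8
Positional expansion:
  Digit '1' (value 1) x 8^4 = 4096
  Digit '5' (value 5) x 8^3 = 2560
  Digit '3' (value 3) x 8^2 = 192
  Digit '0' (value 0) x 8^1 = 0
  Digit '6' (value 6) x 8^0 = 6
Sum = 6854

6854


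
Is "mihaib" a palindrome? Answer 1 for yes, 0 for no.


Input: mihaib
Reversed: biahim
  Compare pos 0 ('m') with pos 5 ('b'): MISMATCH
  Compare pos 1 ('i') with pos 4 ('i'): match
  Compare pos 2 ('h') with pos 3 ('a'): MISMATCH
Result: not a palindrome

0


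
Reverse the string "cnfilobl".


Input: cnfilobl
Reading characters right to left:
  Position 7: 'l'
  Position 6: 'b'
  Position 5: 'o'
  Position 4: 'l'
  Position 3: 'i'
  Position 2: 'f'
  Position 1: 'n'
  Position 0: 'c'
Reversed: lbolifnc

lbolifnc


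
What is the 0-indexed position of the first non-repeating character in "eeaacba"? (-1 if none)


Input: eeaacba
Character frequencies:
  'a': 3
  'b': 1
  'c': 1
  'e': 2
Scanning left to right for freq == 1:
  Position 0 ('e'): freq=2, skip
  Position 1 ('e'): freq=2, skip
  Position 2 ('a'): freq=3, skip
  Position 3 ('a'): freq=3, skip
  Position 4 ('c'): unique! => answer = 4

4


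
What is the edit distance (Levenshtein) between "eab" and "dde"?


Computing edit distance: "eab" -> "dde"
DP table:
           d    d    e
      0    1    2    3
  e   1    1    2    2
  a   2    2    2    3
  b   3    3    3    3
Edit distance = dp[3][3] = 3

3


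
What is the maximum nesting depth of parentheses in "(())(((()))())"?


Input: "(())(((()))())"
Tracking depth:
  Position 0 '(': depth becomes 1
  Position 1 '(': depth becomes 2
  Position 2 ')': depth becomes 1
  Position 3 ')': depth becomes 0
  Position 4 '(': depth becomes 1
  Position 5 '(': depth becomes 2
  Position 6 '(': depth becomes 3
  Position 7 '(': depth becomes 4
  Position 8 ')': depth becomes 3
  Position 9 ')': depth becomes 2
  Position 10 ')': depth becomes 1
  Position 11 '(': depth becomes 2
  Position 12 ')': depth becomes 1
  Position 13 ')': depth becomes 0
Maximum depth reached: 4

4


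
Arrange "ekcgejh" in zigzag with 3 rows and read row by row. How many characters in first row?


Zigzag "ekcgejh" into 3 rows:
Placing characters:
  'e' => row 0
  'k' => row 1
  'c' => row 2
  'g' => row 1
  'e' => row 0
  'j' => row 1
  'h' => row 2
Rows:
  Row 0: "ee"
  Row 1: "kgj"
  Row 2: "ch"
First row length: 2

2


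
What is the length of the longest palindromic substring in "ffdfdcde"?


Input: "ffdfdcde"
Checking substrings for palindromes:
  [1:4] "fdf" (len 3) => palindrome
  [2:5] "dfd" (len 3) => palindrome
  [4:7] "dcd" (len 3) => palindrome
  [0:2] "ff" (len 2) => palindrome
Longest palindromic substring: "fdf" with length 3

3


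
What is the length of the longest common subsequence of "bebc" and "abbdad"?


LCS of "bebc" and "abbdad"
DP table:
           a    b    b    d    a    d
      0    0    0    0    0    0    0
  b   0    0    1    1    1    1    1
  e   0    0    1    1    1    1    1
  b   0    0    1    2    2    2    2
  c   0    0    1    2    2    2    2
LCS length = dp[4][6] = 2

2


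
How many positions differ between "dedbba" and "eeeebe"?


Comparing "dedbba" and "eeeebe" position by position:
  Position 0: 'd' vs 'e' => DIFFER
  Position 1: 'e' vs 'e' => same
  Position 2: 'd' vs 'e' => DIFFER
  Position 3: 'b' vs 'e' => DIFFER
  Position 4: 'b' vs 'b' => same
  Position 5: 'a' vs 'e' => DIFFER
Positions that differ: 4

4


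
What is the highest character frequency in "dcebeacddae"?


Input: dcebeacddae
Character counts:
  'a': 2
  'b': 1
  'c': 2
  'd': 3
  'e': 3
Maximum frequency: 3

3


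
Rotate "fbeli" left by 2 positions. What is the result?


Input: "fbeli", rotate left by 2
First 2 characters: "fb"
Remaining characters: "eli"
Concatenate remaining + first: "eli" + "fb" = "elifb"

elifb


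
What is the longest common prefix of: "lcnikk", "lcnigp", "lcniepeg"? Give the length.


Words: lcnikk, lcnigp, lcniepeg
  Position 0: all 'l' => match
  Position 1: all 'c' => match
  Position 2: all 'n' => match
  Position 3: all 'i' => match
  Position 4: ('k', 'g', 'e') => mismatch, stop
LCP = "lcni" (length 4)

4


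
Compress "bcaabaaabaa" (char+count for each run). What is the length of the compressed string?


Input: bcaabaaabaa
Runs:
  'b' x 1 => "b1"
  'c' x 1 => "c1"
  'a' x 2 => "a2"
  'b' x 1 => "b1"
  'a' x 3 => "a3"
  'b' x 1 => "b1"
  'a' x 2 => "a2"
Compressed: "b1c1a2b1a3b1a2"
Compressed length: 14

14


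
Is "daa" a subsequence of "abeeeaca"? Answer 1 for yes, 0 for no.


Check if "daa" is a subsequence of "abeeeaca"
Greedy scan:
  Position 0 ('a'): no match needed
  Position 1 ('b'): no match needed
  Position 2 ('e'): no match needed
  Position 3 ('e'): no match needed
  Position 4 ('e'): no match needed
  Position 5 ('a'): no match needed
  Position 6 ('c'): no match needed
  Position 7 ('a'): no match needed
Only matched 0/3 characters => not a subsequence

0


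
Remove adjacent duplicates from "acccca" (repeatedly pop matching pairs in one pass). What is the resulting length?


Input: acccca
Stack-based adjacent duplicate removal:
  Read 'a': push. Stack: a
  Read 'c': push. Stack: ac
  Read 'c': matches stack top 'c' => pop. Stack: a
  Read 'c': push. Stack: ac
  Read 'c': matches stack top 'c' => pop. Stack: a
  Read 'a': matches stack top 'a' => pop. Stack: (empty)
Final stack: "" (length 0)

0


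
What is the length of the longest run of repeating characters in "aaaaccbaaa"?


Input: "aaaaccbaaa"
Scanning for longest run:
  Position 1 ('a'): continues run of 'a', length=2
  Position 2 ('a'): continues run of 'a', length=3
  Position 3 ('a'): continues run of 'a', length=4
  Position 4 ('c'): new char, reset run to 1
  Position 5 ('c'): continues run of 'c', length=2
  Position 6 ('b'): new char, reset run to 1
  Position 7 ('a'): new char, reset run to 1
  Position 8 ('a'): continues run of 'a', length=2
  Position 9 ('a'): continues run of 'a', length=3
Longest run: 'a' with length 4

4


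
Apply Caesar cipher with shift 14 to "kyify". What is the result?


Caesar cipher: shift "kyify" by 14
  'k' (pos 10) + 14 = pos 24 = 'y'
  'y' (pos 24) + 14 = pos 12 = 'm'
  'i' (pos 8) + 14 = pos 22 = 'w'
  'f' (pos 5) + 14 = pos 19 = 't'
  'y' (pos 24) + 14 = pos 12 = 'm'
Result: ymwtm

ymwtm


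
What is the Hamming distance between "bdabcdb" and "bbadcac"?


Comparing "bdabcdb" and "bbadcac" position by position:
  Position 0: 'b' vs 'b' => same
  Position 1: 'd' vs 'b' => differ
  Position 2: 'a' vs 'a' => same
  Position 3: 'b' vs 'd' => differ
  Position 4: 'c' vs 'c' => same
  Position 5: 'd' vs 'a' => differ
  Position 6: 'b' vs 'c' => differ
Total differences (Hamming distance): 4

4


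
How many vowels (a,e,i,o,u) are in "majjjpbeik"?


Input: majjjpbeik
Checking each character:
  'm' at position 0: consonant
  'a' at position 1: vowel (running total: 1)
  'j' at position 2: consonant
  'j' at position 3: consonant
  'j' at position 4: consonant
  'p' at position 5: consonant
  'b' at position 6: consonant
  'e' at position 7: vowel (running total: 2)
  'i' at position 8: vowel (running total: 3)
  'k' at position 9: consonant
Total vowels: 3

3


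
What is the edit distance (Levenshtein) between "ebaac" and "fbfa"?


Computing edit distance: "ebaac" -> "fbfa"
DP table:
           f    b    f    a
      0    1    2    3    4
  e   1    1    2    3    4
  b   2    2    1    2    3
  a   3    3    2    2    2
  a   4    4    3    3    2
  c   5    5    4    4    3
Edit distance = dp[5][4] = 3

3


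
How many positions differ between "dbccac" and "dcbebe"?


Comparing "dbccac" and "dcbebe" position by position:
  Position 0: 'd' vs 'd' => same
  Position 1: 'b' vs 'c' => DIFFER
  Position 2: 'c' vs 'b' => DIFFER
  Position 3: 'c' vs 'e' => DIFFER
  Position 4: 'a' vs 'b' => DIFFER
  Position 5: 'c' vs 'e' => DIFFER
Positions that differ: 5

5


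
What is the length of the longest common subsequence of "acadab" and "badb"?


LCS of "acadab" and "badb"
DP table:
           b    a    d    b
      0    0    0    0    0
  a   0    0    1    1    1
  c   0    0    1    1    1
  a   0    0    1    1    1
  d   0    0    1    2    2
  a   0    0    1    2    2
  b   0    1    1    2    3
LCS length = dp[6][4] = 3

3


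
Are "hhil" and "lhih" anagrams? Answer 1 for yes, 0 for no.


Strings: "hhil", "lhih"
Sorted first:  hhil
Sorted second: hhil
Sorted forms match => anagrams

1


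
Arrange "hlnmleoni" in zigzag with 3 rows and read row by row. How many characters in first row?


Zigzag "hlnmleoni" into 3 rows:
Placing characters:
  'h' => row 0
  'l' => row 1
  'n' => row 2
  'm' => row 1
  'l' => row 0
  'e' => row 1
  'o' => row 2
  'n' => row 1
  'i' => row 0
Rows:
  Row 0: "hli"
  Row 1: "lmen"
  Row 2: "no"
First row length: 3

3


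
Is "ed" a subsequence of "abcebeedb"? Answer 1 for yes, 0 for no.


Check if "ed" is a subsequence of "abcebeedb"
Greedy scan:
  Position 0 ('a'): no match needed
  Position 1 ('b'): no match needed
  Position 2 ('c'): no match needed
  Position 3 ('e'): matches sub[0] = 'e'
  Position 4 ('b'): no match needed
  Position 5 ('e'): no match needed
  Position 6 ('e'): no match needed
  Position 7 ('d'): matches sub[1] = 'd'
  Position 8 ('b'): no match needed
All 2 characters matched => is a subsequence

1


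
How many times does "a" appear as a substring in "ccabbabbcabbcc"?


Searching for "a" in "ccabbabbcabbcc"
Scanning each position:
  Position 0: "c" => no
  Position 1: "c" => no
  Position 2: "a" => MATCH
  Position 3: "b" => no
  Position 4: "b" => no
  Position 5: "a" => MATCH
  Position 6: "b" => no
  Position 7: "b" => no
  Position 8: "c" => no
  Position 9: "a" => MATCH
  Position 10: "b" => no
  Position 11: "b" => no
  Position 12: "c" => no
  Position 13: "c" => no
Total occurrences: 3

3


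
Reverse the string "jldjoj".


Input: jldjoj
Reading characters right to left:
  Position 5: 'j'
  Position 4: 'o'
  Position 3: 'j'
  Position 2: 'd'
  Position 1: 'l'
  Position 0: 'j'
Reversed: jojdlj

jojdlj


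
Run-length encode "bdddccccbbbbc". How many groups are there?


Input: bdddccccbbbbc
Scanning for consecutive runs:
  Group 1: 'b' x 1 (positions 0-0)
  Group 2: 'd' x 3 (positions 1-3)
  Group 3: 'c' x 4 (positions 4-7)
  Group 4: 'b' x 4 (positions 8-11)
  Group 5: 'c' x 1 (positions 12-12)
Total groups: 5

5


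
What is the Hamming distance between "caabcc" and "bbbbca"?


Comparing "caabcc" and "bbbbca" position by position:
  Position 0: 'c' vs 'b' => differ
  Position 1: 'a' vs 'b' => differ
  Position 2: 'a' vs 'b' => differ
  Position 3: 'b' vs 'b' => same
  Position 4: 'c' vs 'c' => same
  Position 5: 'c' vs 'a' => differ
Total differences (Hamming distance): 4

4


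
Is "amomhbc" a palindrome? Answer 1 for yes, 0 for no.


Input: amomhbc
Reversed: cbhmoma
  Compare pos 0 ('a') with pos 6 ('c'): MISMATCH
  Compare pos 1 ('m') with pos 5 ('b'): MISMATCH
  Compare pos 2 ('o') with pos 4 ('h'): MISMATCH
Result: not a palindrome

0


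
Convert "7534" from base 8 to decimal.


Input: "7534" in base 8
Positional expansion:
  Digit '7' (value 7) x 8^3 = 3584
  Digit '5' (value 5) x 8^2 = 320
  Digit '3' (value 3) x 8^1 = 24
  Digit '4' (value 4) x 8^0 = 4
Sum = 3932

3932


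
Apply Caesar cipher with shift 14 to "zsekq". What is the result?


Caesar cipher: shift "zsekq" by 14
  'z' (pos 25) + 14 = pos 13 = 'n'
  's' (pos 18) + 14 = pos 6 = 'g'
  'e' (pos 4) + 14 = pos 18 = 's'
  'k' (pos 10) + 14 = pos 24 = 'y'
  'q' (pos 16) + 14 = pos 4 = 'e'
Result: ngsye

ngsye


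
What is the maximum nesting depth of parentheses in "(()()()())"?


Input: "(()()()())"
Tracking depth:
  Position 0 '(': depth becomes 1
  Position 1 '(': depth becomes 2
  Position 2 ')': depth becomes 1
  Position 3 '(': depth becomes 2
  Position 4 ')': depth becomes 1
  Position 5 '(': depth becomes 2
  Position 6 ')': depth becomes 1
  Position 7 '(': depth becomes 2
  Position 8 ')': depth becomes 1
  Position 9 ')': depth becomes 0
Maximum depth reached: 2

2


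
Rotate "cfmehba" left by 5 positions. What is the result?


Input: "cfmehba", rotate left by 5
First 5 characters: "cfmeh"
Remaining characters: "ba"
Concatenate remaining + first: "ba" + "cfmeh" = "bacfmeh"

bacfmeh


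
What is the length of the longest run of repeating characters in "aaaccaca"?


Input: "aaaccaca"
Scanning for longest run:
  Position 1 ('a'): continues run of 'a', length=2
  Position 2 ('a'): continues run of 'a', length=3
  Position 3 ('c'): new char, reset run to 1
  Position 4 ('c'): continues run of 'c', length=2
  Position 5 ('a'): new char, reset run to 1
  Position 6 ('c'): new char, reset run to 1
  Position 7 ('a'): new char, reset run to 1
Longest run: 'a' with length 3

3


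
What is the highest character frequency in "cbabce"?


Input: cbabce
Character counts:
  'a': 1
  'b': 2
  'c': 2
  'e': 1
Maximum frequency: 2

2


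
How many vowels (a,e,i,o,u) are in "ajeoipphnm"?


Input: ajeoipphnm
Checking each character:
  'a' at position 0: vowel (running total: 1)
  'j' at position 1: consonant
  'e' at position 2: vowel (running total: 2)
  'o' at position 3: vowel (running total: 3)
  'i' at position 4: vowel (running total: 4)
  'p' at position 5: consonant
  'p' at position 6: consonant
  'h' at position 7: consonant
  'n' at position 8: consonant
  'm' at position 9: consonant
Total vowels: 4

4


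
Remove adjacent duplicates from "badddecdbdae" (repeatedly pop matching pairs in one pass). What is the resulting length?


Input: badddecdbdae
Stack-based adjacent duplicate removal:
  Read 'b': push. Stack: b
  Read 'a': push. Stack: ba
  Read 'd': push. Stack: bad
  Read 'd': matches stack top 'd' => pop. Stack: ba
  Read 'd': push. Stack: bad
  Read 'e': push. Stack: bade
  Read 'c': push. Stack: badec
  Read 'd': push. Stack: badecd
  Read 'b': push. Stack: badecdb
  Read 'd': push. Stack: badecdbd
  Read 'a': push. Stack: badecdbda
  Read 'e': push. Stack: badecdbdae
Final stack: "badecdbdae" (length 10)

10


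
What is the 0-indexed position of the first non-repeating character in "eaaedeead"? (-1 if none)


Input: eaaedeead
Character frequencies:
  'a': 3
  'd': 2
  'e': 4
Scanning left to right for freq == 1:
  Position 0 ('e'): freq=4, skip
  Position 1 ('a'): freq=3, skip
  Position 2 ('a'): freq=3, skip
  Position 3 ('e'): freq=4, skip
  Position 4 ('d'): freq=2, skip
  Position 5 ('e'): freq=4, skip
  Position 6 ('e'): freq=4, skip
  Position 7 ('a'): freq=3, skip
  Position 8 ('d'): freq=2, skip
  No unique character found => answer = -1

-1


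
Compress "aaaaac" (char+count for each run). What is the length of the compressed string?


Input: aaaaac
Runs:
  'a' x 5 => "a5"
  'c' x 1 => "c1"
Compressed: "a5c1"
Compressed length: 4

4


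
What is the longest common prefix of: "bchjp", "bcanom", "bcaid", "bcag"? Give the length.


Words: bchjp, bcanom, bcaid, bcag
  Position 0: all 'b' => match
  Position 1: all 'c' => match
  Position 2: ('h', 'a', 'a', 'a') => mismatch, stop
LCP = "bc" (length 2)

2


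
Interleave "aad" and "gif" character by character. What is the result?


Interleaving "aad" and "gif":
  Position 0: 'a' from first, 'g' from second => "ag"
  Position 1: 'a' from first, 'i' from second => "ai"
  Position 2: 'd' from first, 'f' from second => "df"
Result: agaidf

agaidf


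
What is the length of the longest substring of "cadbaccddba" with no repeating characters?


Input: "cadbaccddba"
Sliding window (track last position of each char):
  Position 0 ('c'): window [0,0] length 1 -- new best
  Position 1 ('a'): window [0,1] length 2 -- new best
  Position 2 ('d'): window [0,2] length 3 -- new best
  Position 3 ('b'): window [0,3] length 4 -- new best
  Position 4 ('a'): repeat (last at 1), move window start to 2
  Position 4 ('a'): window [2,4] length 3
  Position 5 ('c'): window [2,5] length 4
  Position 6 ('c'): repeat (last at 5), move window start to 6
  Position 6 ('c'): window [6,6] length 1
  Position 7 ('d'): window [6,7] length 2
  Position 8 ('d'): repeat (last at 7), move window start to 8
  Position 8 ('d'): window [8,8] length 1
  Position 9 ('b'): window [8,9] length 2
  Position 10 ('a'): window [8,10] length 3
Longest substring with no repeats: "cadb" with length 4

4


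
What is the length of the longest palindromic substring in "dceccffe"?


Input: "dceccffe"
Checking substrings for palindromes:
  [1:4] "cec" (len 3) => palindrome
  [3:5] "cc" (len 2) => palindrome
  [5:7] "ff" (len 2) => palindrome
Longest palindromic substring: "cec" with length 3

3


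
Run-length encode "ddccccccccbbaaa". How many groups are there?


Input: ddccccccccbbaaa
Scanning for consecutive runs:
  Group 1: 'd' x 2 (positions 0-1)
  Group 2: 'c' x 8 (positions 2-9)
  Group 3: 'b' x 2 (positions 10-11)
  Group 4: 'a' x 3 (positions 12-14)
Total groups: 4

4


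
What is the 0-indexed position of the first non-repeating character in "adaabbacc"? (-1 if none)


Input: adaabbacc
Character frequencies:
  'a': 4
  'b': 2
  'c': 2
  'd': 1
Scanning left to right for freq == 1:
  Position 0 ('a'): freq=4, skip
  Position 1 ('d'): unique! => answer = 1

1


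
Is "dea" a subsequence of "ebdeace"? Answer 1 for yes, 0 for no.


Check if "dea" is a subsequence of "ebdeace"
Greedy scan:
  Position 0 ('e'): no match needed
  Position 1 ('b'): no match needed
  Position 2 ('d'): matches sub[0] = 'd'
  Position 3 ('e'): matches sub[1] = 'e'
  Position 4 ('a'): matches sub[2] = 'a'
  Position 5 ('c'): no match needed
  Position 6 ('e'): no match needed
All 3 characters matched => is a subsequence

1


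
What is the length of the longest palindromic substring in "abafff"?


Input: "abafff"
Checking substrings for palindromes:
  [0:3] "aba" (len 3) => palindrome
  [3:6] "fff" (len 3) => palindrome
  [3:5] "ff" (len 2) => palindrome
  [4:6] "ff" (len 2) => palindrome
Longest palindromic substring: "aba" with length 3

3


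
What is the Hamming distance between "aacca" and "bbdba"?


Comparing "aacca" and "bbdba" position by position:
  Position 0: 'a' vs 'b' => differ
  Position 1: 'a' vs 'b' => differ
  Position 2: 'c' vs 'd' => differ
  Position 3: 'c' vs 'b' => differ
  Position 4: 'a' vs 'a' => same
Total differences (Hamming distance): 4

4
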